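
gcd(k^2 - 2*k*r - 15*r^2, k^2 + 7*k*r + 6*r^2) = 1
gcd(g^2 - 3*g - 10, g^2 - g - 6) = g + 2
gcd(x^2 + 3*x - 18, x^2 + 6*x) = x + 6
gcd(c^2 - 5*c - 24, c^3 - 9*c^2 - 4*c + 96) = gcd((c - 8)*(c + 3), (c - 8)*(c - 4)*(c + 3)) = c^2 - 5*c - 24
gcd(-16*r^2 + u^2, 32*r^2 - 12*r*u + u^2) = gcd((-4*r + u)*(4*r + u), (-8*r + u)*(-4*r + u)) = 4*r - u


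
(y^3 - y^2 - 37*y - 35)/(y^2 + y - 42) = (y^3 - y^2 - 37*y - 35)/(y^2 + y - 42)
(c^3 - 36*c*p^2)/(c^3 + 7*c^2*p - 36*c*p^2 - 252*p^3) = c/(c + 7*p)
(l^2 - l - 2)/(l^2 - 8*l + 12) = (l + 1)/(l - 6)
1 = 1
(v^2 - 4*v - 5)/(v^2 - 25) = (v + 1)/(v + 5)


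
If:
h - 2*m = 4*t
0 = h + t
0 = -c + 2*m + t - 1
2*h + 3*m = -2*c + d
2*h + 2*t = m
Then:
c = -1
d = -2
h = 0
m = 0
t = 0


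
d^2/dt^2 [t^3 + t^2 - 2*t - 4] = 6*t + 2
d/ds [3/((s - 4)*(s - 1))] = 3*(5 - 2*s)/(s^4 - 10*s^3 + 33*s^2 - 40*s + 16)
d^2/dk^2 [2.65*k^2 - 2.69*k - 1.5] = 5.30000000000000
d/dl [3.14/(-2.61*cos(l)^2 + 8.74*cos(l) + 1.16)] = (27.4436 - 16.3908*cos(l))*sin(l)/(-2.61*cos(l)^2 + 8.74*cos(l) + 1.16)^2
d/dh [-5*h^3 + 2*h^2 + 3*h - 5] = -15*h^2 + 4*h + 3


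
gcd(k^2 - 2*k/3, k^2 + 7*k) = k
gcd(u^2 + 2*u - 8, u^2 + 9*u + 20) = u + 4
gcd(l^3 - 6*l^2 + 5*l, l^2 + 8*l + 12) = 1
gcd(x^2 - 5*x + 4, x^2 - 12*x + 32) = x - 4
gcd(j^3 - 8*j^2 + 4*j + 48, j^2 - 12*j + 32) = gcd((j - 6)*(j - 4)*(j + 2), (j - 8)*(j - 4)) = j - 4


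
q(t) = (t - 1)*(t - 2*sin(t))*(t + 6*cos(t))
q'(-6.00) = -31.03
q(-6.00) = -10.97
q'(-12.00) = -348.53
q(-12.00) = -1178.93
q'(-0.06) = 6.53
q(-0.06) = -0.38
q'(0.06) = 5.34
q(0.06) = 0.34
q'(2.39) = -13.27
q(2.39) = -2.84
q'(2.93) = -25.38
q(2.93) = -14.22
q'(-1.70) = 2.38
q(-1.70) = 1.89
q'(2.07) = -3.37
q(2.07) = -0.27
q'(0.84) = -3.25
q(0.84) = 0.50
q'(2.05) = -2.89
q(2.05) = -0.21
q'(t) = (1 - 6*sin(t))*(t - 1)*(t - 2*sin(t)) + (1 - 2*cos(t))*(t - 1)*(t + 6*cos(t)) + (t - 2*sin(t))*(t + 6*cos(t))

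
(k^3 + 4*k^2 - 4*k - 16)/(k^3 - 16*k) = (k^2 - 4)/(k*(k - 4))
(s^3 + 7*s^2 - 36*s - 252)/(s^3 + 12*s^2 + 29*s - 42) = (s - 6)/(s - 1)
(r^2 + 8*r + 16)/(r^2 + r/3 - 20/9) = 9*(r^2 + 8*r + 16)/(9*r^2 + 3*r - 20)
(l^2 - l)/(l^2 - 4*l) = (l - 1)/(l - 4)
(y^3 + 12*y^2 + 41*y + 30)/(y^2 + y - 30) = (y^2 + 6*y + 5)/(y - 5)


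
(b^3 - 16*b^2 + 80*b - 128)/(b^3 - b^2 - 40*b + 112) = (b - 8)/(b + 7)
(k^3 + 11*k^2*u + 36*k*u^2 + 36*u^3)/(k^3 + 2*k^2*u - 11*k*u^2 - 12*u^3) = (k^3 + 11*k^2*u + 36*k*u^2 + 36*u^3)/(k^3 + 2*k^2*u - 11*k*u^2 - 12*u^3)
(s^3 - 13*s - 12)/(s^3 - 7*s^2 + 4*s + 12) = (s^2 - s - 12)/(s^2 - 8*s + 12)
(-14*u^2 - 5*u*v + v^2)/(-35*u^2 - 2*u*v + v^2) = (2*u + v)/(5*u + v)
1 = 1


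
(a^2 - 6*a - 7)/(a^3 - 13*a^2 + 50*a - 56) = (a + 1)/(a^2 - 6*a + 8)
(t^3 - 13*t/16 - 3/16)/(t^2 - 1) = (t^2 + t + 3/16)/(t + 1)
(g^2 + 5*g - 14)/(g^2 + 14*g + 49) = (g - 2)/(g + 7)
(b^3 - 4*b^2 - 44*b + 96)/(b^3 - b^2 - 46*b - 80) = (b^2 + 4*b - 12)/(b^2 + 7*b + 10)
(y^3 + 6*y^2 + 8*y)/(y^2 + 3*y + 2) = y*(y + 4)/(y + 1)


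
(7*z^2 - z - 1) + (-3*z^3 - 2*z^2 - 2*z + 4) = -3*z^3 + 5*z^2 - 3*z + 3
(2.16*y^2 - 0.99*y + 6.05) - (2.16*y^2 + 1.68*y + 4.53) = 1.52 - 2.67*y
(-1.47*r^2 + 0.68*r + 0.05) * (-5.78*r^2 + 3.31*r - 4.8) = 8.4966*r^4 - 8.7961*r^3 + 9.0178*r^2 - 3.0985*r - 0.24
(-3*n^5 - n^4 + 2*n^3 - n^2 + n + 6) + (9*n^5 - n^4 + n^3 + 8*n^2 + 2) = 6*n^5 - 2*n^4 + 3*n^3 + 7*n^2 + n + 8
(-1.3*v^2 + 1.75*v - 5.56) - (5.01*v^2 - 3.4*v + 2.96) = -6.31*v^2 + 5.15*v - 8.52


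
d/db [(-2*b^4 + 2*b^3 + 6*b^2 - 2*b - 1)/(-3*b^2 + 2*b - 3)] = 2*(6*b^5 - 9*b^4 + 16*b^3 - 6*b^2 - 21*b + 4)/(9*b^4 - 12*b^3 + 22*b^2 - 12*b + 9)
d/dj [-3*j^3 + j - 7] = 1 - 9*j^2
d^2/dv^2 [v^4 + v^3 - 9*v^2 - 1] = 12*v^2 + 6*v - 18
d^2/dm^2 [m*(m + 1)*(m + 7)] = 6*m + 16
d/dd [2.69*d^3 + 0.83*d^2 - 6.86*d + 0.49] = 8.07*d^2 + 1.66*d - 6.86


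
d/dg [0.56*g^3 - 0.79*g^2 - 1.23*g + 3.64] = 1.68*g^2 - 1.58*g - 1.23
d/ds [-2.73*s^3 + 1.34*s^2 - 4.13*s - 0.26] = -8.19*s^2 + 2.68*s - 4.13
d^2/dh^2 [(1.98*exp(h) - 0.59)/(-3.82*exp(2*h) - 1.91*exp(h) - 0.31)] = (-28.892952*exp(4*h) + 48.88454*exp(3*h) + 26.98257*exp(2*h) + 0.530024999999999*exp(h) - 0.539617)*exp(h)/(55.742968*exp(6*h) + 83.614452*exp(5*h) + 55.378158*exp(4*h) + 20.538803*exp(3*h) + 4.494039*exp(2*h) + 0.550653*exp(h) + 0.029791)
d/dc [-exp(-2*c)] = 2*exp(-2*c)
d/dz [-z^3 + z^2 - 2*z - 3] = -3*z^2 + 2*z - 2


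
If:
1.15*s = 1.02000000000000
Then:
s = 0.89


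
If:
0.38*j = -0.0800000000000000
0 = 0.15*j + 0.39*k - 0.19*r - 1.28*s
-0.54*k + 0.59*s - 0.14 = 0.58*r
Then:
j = -0.21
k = 2.59884428223844*s - 0.025195287488795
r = -1.40237226277372*s - 0.217921628889743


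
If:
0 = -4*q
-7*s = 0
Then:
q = 0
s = 0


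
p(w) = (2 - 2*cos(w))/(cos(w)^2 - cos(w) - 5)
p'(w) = (2 - 2*cos(w))*(2*sin(w)*cos(w) - sin(w))/(cos(w)^2 - cos(w) - 5)^2 + 2*sin(w)/(cos(w)^2 - cos(w) - 5)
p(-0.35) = -0.02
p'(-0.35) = 0.13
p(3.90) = -0.92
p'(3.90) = 0.78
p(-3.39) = -1.27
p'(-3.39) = -0.46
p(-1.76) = -0.50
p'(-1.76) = 0.55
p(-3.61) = -1.14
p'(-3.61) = -0.71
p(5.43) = -0.13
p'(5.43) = 0.28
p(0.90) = -0.14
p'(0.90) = -0.29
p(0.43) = -0.04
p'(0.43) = -0.16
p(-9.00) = -1.17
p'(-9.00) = 0.67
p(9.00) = -1.17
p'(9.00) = -0.67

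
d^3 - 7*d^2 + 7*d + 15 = (d - 5)*(d - 3)*(d + 1)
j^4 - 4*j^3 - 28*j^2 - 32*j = j*(j - 8)*(j + 2)^2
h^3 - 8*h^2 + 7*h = h*(h - 7)*(h - 1)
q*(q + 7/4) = q^2 + 7*q/4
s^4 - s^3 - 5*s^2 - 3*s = s*(s - 3)*(s + 1)^2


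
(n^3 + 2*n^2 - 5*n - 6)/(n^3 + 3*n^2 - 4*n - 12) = (n + 1)/(n + 2)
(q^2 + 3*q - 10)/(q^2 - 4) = (q + 5)/(q + 2)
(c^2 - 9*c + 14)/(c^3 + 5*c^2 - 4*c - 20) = (c - 7)/(c^2 + 7*c + 10)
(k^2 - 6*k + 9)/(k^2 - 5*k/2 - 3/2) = 2*(k - 3)/(2*k + 1)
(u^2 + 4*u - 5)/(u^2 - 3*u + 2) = (u + 5)/(u - 2)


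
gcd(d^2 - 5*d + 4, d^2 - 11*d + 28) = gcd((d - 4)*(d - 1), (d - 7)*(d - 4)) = d - 4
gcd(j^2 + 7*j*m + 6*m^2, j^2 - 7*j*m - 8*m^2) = j + m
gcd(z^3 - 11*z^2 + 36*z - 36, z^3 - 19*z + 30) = z^2 - 5*z + 6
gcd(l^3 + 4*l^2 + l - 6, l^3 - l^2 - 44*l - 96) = l + 3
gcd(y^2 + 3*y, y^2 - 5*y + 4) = 1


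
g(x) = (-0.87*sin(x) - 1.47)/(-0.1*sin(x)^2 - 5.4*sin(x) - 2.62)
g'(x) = (0.2*sin(x)*cos(x) + 5.4*cos(x))*(-0.87*sin(x) - 1.47)/(-0.1*sin(x)^2 - 5.4*sin(x) - 2.62)^2 - 0.87*cos(x)/(-0.1*sin(x)^2 - 5.4*sin(x) - 2.62) = (-0.294*sin(x) + 0.0435*cos(2*x) - 5.7021)*cos(x)/(0.1*sin(x)^2 + 5.4*sin(x) + 2.62)^2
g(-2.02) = -0.32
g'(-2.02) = 0.51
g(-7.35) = -0.35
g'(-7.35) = -0.64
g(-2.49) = -1.52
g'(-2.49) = 11.47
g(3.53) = 1.94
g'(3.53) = 14.82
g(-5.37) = 0.31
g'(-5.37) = -0.08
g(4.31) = -0.30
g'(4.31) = 0.42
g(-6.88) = -2.56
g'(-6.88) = -31.09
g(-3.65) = 0.36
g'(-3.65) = 0.18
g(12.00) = -4.03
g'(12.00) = -75.39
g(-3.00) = 0.72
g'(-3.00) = 1.61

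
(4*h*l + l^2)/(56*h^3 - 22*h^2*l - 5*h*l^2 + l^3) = l/(14*h^2 - 9*h*l + l^2)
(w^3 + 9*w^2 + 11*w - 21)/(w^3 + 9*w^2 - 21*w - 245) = (w^2 + 2*w - 3)/(w^2 + 2*w - 35)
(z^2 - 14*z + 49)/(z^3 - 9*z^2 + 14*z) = (z - 7)/(z*(z - 2))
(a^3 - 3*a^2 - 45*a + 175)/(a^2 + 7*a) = a - 10 + 25/a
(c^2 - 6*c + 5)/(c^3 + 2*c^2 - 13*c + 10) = (c - 5)/(c^2 + 3*c - 10)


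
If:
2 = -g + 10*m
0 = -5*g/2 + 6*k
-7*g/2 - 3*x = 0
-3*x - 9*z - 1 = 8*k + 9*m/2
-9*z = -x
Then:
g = 114/53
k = 95/106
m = 22/53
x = -133/53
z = -133/477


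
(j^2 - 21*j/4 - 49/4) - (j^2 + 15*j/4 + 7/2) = -9*j - 63/4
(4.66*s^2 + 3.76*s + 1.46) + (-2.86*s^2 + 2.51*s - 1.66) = 1.8*s^2 + 6.27*s - 0.2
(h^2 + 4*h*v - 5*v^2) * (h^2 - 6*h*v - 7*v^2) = h^4 - 2*h^3*v - 36*h^2*v^2 + 2*h*v^3 + 35*v^4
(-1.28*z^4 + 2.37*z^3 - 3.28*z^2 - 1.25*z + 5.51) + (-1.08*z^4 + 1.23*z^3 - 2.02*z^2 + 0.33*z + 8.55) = -2.36*z^4 + 3.6*z^3 - 5.3*z^2 - 0.92*z + 14.06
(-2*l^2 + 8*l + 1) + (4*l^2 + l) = 2*l^2 + 9*l + 1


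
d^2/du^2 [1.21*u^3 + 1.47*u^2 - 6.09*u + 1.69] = 7.26*u + 2.94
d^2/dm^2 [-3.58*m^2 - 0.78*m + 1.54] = -7.16000000000000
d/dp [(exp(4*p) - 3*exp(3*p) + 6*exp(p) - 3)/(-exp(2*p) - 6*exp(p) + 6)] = (-2*exp(5*p) - 15*exp(4*p) + 60*exp(3*p) - 48*exp(2*p) - 6*exp(p) + 18)*exp(p)/(exp(4*p) + 12*exp(3*p) + 24*exp(2*p) - 72*exp(p) + 36)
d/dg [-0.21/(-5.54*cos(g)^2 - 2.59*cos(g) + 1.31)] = (2.3268*cos(g) + 0.5439)*sin(g)/(5.54*cos(g)^2 + 2.59*cos(g) - 1.31)^2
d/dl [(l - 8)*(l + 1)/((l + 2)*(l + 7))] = 2*(8*l^2 + 22*l - 13)/(l^4 + 18*l^3 + 109*l^2 + 252*l + 196)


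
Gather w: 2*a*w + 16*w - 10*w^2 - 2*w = -10*w^2 + w*(2*a + 14)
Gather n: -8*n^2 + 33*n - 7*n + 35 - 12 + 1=-8*n^2 + 26*n + 24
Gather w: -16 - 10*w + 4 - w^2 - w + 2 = -w^2 - 11*w - 10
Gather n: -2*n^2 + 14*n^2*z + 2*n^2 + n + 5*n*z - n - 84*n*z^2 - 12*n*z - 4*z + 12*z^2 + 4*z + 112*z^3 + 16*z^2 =14*n^2*z + n*(-84*z^2 - 7*z) + 112*z^3 + 28*z^2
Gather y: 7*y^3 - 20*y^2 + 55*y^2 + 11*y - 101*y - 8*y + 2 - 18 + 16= 7*y^3 + 35*y^2 - 98*y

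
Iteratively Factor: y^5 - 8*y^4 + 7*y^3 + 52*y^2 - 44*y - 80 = (y - 4)*(y^4 - 4*y^3 - 9*y^2 + 16*y + 20) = (y - 4)*(y + 1)*(y^3 - 5*y^2 - 4*y + 20) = (y - 4)*(y - 2)*(y + 1)*(y^2 - 3*y - 10) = (y - 5)*(y - 4)*(y - 2)*(y + 1)*(y + 2)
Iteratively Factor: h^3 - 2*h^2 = (h)*(h^2 - 2*h) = h^2*(h - 2)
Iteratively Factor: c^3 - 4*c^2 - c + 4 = (c + 1)*(c^2 - 5*c + 4) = (c - 4)*(c + 1)*(c - 1)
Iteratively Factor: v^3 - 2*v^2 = (v)*(v^2 - 2*v) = v*(v - 2)*(v)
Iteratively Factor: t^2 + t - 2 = (t + 2)*(t - 1)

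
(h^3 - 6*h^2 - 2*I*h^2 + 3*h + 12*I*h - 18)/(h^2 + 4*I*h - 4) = (h^3 + h^2*(-6 - 2*I) + h*(3 + 12*I) - 18)/(h^2 + 4*I*h - 4)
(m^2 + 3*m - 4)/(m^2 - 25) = (m^2 + 3*m - 4)/(m^2 - 25)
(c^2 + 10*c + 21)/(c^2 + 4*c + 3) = (c + 7)/(c + 1)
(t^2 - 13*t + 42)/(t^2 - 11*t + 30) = (t - 7)/(t - 5)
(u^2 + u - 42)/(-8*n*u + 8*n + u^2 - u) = (-u^2 - u + 42)/(8*n*u - 8*n - u^2 + u)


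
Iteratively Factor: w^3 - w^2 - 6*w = (w + 2)*(w^2 - 3*w) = w*(w + 2)*(w - 3)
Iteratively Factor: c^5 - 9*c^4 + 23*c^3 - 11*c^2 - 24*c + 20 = (c - 2)*(c^4 - 7*c^3 + 9*c^2 + 7*c - 10) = (c - 2)^2*(c^3 - 5*c^2 - c + 5) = (c - 2)^2*(c - 1)*(c^2 - 4*c - 5) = (c - 2)^2*(c - 1)*(c + 1)*(c - 5)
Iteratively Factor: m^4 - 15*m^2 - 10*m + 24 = (m - 4)*(m^3 + 4*m^2 + m - 6) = (m - 4)*(m - 1)*(m^2 + 5*m + 6) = (m - 4)*(m - 1)*(m + 3)*(m + 2)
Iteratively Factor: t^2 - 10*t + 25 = (t - 5)*(t - 5)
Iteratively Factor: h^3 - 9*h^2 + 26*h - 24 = (h - 3)*(h^2 - 6*h + 8) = (h - 4)*(h - 3)*(h - 2)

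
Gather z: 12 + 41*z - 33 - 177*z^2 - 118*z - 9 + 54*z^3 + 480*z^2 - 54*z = 54*z^3 + 303*z^2 - 131*z - 30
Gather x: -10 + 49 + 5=44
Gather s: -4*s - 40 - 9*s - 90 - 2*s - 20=-15*s - 150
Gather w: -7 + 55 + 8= 56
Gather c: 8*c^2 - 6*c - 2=8*c^2 - 6*c - 2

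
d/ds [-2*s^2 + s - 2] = 1 - 4*s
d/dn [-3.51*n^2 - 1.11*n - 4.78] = -7.02*n - 1.11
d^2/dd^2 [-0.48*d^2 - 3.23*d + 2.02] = -0.960000000000000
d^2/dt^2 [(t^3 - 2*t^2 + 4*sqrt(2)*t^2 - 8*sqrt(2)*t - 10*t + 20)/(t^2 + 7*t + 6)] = 2*(-36*sqrt(2)*t^3 + 47*t^3 - 72*sqrt(2)*t^2 + 222*t^2 + 144*sqrt(2)*t + 708*t + 480*sqrt(2) + 1208)/(t^6 + 21*t^5 + 165*t^4 + 595*t^3 + 990*t^2 + 756*t + 216)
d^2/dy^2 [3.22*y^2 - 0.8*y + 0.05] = 6.44000000000000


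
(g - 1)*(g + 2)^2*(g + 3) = g^4 + 6*g^3 + 9*g^2 - 4*g - 12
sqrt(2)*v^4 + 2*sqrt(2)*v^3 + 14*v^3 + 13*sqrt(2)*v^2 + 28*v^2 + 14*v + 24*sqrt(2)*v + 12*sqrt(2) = (v + 1)*(v + sqrt(2))*(v + 6*sqrt(2))*(sqrt(2)*v + sqrt(2))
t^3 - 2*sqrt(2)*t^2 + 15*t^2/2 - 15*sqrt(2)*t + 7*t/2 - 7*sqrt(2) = (t + 1/2)*(t + 7)*(t - 2*sqrt(2))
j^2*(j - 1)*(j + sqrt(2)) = j^4 - j^3 + sqrt(2)*j^3 - sqrt(2)*j^2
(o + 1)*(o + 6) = o^2 + 7*o + 6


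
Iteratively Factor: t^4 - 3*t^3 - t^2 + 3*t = (t + 1)*(t^3 - 4*t^2 + 3*t) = t*(t + 1)*(t^2 - 4*t + 3) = t*(t - 3)*(t + 1)*(t - 1)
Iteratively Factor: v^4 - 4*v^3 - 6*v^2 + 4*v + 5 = (v - 5)*(v^3 + v^2 - v - 1) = (v - 5)*(v + 1)*(v^2 - 1) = (v - 5)*(v - 1)*(v + 1)*(v + 1)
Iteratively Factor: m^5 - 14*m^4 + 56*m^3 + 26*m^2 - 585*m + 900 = (m - 5)*(m^4 - 9*m^3 + 11*m^2 + 81*m - 180) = (m - 5)*(m - 4)*(m^3 - 5*m^2 - 9*m + 45) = (m - 5)*(m - 4)*(m + 3)*(m^2 - 8*m + 15) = (m - 5)*(m - 4)*(m - 3)*(m + 3)*(m - 5)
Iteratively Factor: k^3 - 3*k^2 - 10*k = (k + 2)*(k^2 - 5*k) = k*(k + 2)*(k - 5)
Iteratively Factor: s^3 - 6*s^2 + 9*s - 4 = (s - 4)*(s^2 - 2*s + 1) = (s - 4)*(s - 1)*(s - 1)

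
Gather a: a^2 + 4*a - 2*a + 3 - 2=a^2 + 2*a + 1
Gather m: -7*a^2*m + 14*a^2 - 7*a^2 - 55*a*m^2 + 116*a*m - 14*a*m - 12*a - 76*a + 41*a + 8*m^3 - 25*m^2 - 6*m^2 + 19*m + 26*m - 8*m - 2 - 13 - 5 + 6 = 7*a^2 - 47*a + 8*m^3 + m^2*(-55*a - 31) + m*(-7*a^2 + 102*a + 37) - 14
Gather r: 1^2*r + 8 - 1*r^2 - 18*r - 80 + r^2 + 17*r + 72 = 0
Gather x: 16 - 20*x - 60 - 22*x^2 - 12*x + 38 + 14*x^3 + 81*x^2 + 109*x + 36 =14*x^3 + 59*x^2 + 77*x + 30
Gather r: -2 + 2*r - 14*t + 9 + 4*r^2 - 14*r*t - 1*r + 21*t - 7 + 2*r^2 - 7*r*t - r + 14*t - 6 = 6*r^2 - 21*r*t + 21*t - 6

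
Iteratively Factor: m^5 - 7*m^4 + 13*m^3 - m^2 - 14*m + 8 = (m - 2)*(m^4 - 5*m^3 + 3*m^2 + 5*m - 4) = (m - 2)*(m - 1)*(m^3 - 4*m^2 - m + 4) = (m - 2)*(m - 1)*(m + 1)*(m^2 - 5*m + 4) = (m - 2)*(m - 1)^2*(m + 1)*(m - 4)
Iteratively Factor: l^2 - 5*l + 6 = (l - 2)*(l - 3)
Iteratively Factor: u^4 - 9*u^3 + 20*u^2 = (u - 4)*(u^3 - 5*u^2) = (u - 5)*(u - 4)*(u^2) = u*(u - 5)*(u - 4)*(u)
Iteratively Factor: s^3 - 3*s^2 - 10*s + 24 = (s - 4)*(s^2 + s - 6) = (s - 4)*(s - 2)*(s + 3)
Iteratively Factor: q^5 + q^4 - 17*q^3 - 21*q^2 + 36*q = (q - 1)*(q^4 + 2*q^3 - 15*q^2 - 36*q) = (q - 1)*(q + 3)*(q^3 - q^2 - 12*q) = (q - 1)*(q + 3)^2*(q^2 - 4*q) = q*(q - 1)*(q + 3)^2*(q - 4)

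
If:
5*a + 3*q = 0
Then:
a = -3*q/5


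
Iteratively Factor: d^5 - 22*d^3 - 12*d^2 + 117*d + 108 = (d + 3)*(d^4 - 3*d^3 - 13*d^2 + 27*d + 36) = (d - 3)*(d + 3)*(d^3 - 13*d - 12) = (d - 4)*(d - 3)*(d + 3)*(d^2 + 4*d + 3) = (d - 4)*(d - 3)*(d + 1)*(d + 3)*(d + 3)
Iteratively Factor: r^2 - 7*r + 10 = (r - 5)*(r - 2)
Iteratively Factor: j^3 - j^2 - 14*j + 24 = (j - 3)*(j^2 + 2*j - 8) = (j - 3)*(j - 2)*(j + 4)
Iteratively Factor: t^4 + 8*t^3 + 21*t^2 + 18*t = (t + 2)*(t^3 + 6*t^2 + 9*t) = (t + 2)*(t + 3)*(t^2 + 3*t) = t*(t + 2)*(t + 3)*(t + 3)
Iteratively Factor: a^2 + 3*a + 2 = (a + 1)*(a + 2)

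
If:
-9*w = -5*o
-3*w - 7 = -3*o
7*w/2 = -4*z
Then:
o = 21/4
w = 35/12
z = -245/96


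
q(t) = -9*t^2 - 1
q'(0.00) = 0.00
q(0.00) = -1.00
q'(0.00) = 0.00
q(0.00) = -1.00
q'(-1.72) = 30.96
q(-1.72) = -27.63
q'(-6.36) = 114.48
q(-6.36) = -365.05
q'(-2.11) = 37.98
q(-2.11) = -41.07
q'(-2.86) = 51.48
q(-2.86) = -74.62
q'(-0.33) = 5.94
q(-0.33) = -1.98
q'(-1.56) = 28.08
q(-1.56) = -22.90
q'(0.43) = -7.74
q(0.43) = -2.66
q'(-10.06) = 181.08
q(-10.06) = -911.83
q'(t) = -18*t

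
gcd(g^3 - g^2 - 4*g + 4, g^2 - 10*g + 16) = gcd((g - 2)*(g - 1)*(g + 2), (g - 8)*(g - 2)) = g - 2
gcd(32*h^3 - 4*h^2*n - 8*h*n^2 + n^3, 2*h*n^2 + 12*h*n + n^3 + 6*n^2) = 2*h + n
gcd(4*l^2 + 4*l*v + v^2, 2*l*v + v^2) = 2*l + v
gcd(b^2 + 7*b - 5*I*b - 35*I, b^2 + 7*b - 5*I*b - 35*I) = b^2 + b*(7 - 5*I) - 35*I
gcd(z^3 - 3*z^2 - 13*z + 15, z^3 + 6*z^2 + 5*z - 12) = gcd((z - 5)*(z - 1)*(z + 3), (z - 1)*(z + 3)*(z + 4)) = z^2 + 2*z - 3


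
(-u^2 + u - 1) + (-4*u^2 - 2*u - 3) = -5*u^2 - u - 4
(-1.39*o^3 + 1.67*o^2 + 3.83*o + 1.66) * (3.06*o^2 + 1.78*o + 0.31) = -4.2534*o^5 + 2.636*o^4 + 14.2615*o^3 + 12.4147*o^2 + 4.1421*o + 0.5146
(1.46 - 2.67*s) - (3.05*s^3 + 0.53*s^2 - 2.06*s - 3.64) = -3.05*s^3 - 0.53*s^2 - 0.61*s + 5.1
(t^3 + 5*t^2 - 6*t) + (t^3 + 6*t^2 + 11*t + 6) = 2*t^3 + 11*t^2 + 5*t + 6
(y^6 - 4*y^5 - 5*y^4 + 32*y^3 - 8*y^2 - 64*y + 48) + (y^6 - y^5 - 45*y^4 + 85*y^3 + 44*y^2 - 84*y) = 2*y^6 - 5*y^5 - 50*y^4 + 117*y^3 + 36*y^2 - 148*y + 48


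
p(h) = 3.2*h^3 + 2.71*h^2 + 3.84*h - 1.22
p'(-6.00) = 316.92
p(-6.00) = -617.90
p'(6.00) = 381.96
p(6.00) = 810.58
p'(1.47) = 32.55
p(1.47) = 20.45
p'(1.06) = 20.37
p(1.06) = 9.71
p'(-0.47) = 3.41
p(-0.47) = -2.76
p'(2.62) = 83.94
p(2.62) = 84.99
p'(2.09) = 57.10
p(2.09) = 47.86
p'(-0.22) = 3.11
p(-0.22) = -1.97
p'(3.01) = 107.13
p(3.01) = 122.16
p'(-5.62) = 276.59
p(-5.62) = -505.22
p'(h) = 9.6*h^2 + 5.42*h + 3.84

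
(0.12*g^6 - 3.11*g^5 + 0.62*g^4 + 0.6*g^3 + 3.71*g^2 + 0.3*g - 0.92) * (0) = 0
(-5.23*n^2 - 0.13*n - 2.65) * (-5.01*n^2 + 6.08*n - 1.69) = 26.2023*n^4 - 31.1471*n^3 + 21.3248*n^2 - 15.8923*n + 4.4785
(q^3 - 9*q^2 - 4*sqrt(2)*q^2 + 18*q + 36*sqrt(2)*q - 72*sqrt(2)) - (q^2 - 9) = q^3 - 10*q^2 - 4*sqrt(2)*q^2 + 18*q + 36*sqrt(2)*q - 72*sqrt(2) + 9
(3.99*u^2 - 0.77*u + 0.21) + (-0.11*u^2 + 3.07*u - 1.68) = 3.88*u^2 + 2.3*u - 1.47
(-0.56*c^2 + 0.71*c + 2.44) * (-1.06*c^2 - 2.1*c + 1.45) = 0.5936*c^4 + 0.4234*c^3 - 4.8894*c^2 - 4.0945*c + 3.538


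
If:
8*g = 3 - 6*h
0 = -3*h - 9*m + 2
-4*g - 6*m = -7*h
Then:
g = 19/96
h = 17/72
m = 31/216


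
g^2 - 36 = (g - 6)*(g + 6)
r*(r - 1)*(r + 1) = r^3 - r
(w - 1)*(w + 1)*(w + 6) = w^3 + 6*w^2 - w - 6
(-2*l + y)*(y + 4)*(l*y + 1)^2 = -2*l^3*y^3 - 8*l^3*y^2 + l^2*y^4 + 4*l^2*y^3 - 4*l^2*y^2 - 16*l^2*y + 2*l*y^3 + 8*l*y^2 - 2*l*y - 8*l + y^2 + 4*y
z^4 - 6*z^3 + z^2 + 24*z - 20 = (z - 5)*(z - 2)*(z - 1)*(z + 2)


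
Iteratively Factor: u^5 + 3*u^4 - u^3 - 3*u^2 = (u + 3)*(u^4 - u^2) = (u + 1)*(u + 3)*(u^3 - u^2) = u*(u + 1)*(u + 3)*(u^2 - u) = u^2*(u + 1)*(u + 3)*(u - 1)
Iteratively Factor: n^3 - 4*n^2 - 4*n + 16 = (n - 2)*(n^2 - 2*n - 8) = (n - 2)*(n + 2)*(n - 4)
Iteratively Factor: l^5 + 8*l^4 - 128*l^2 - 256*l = (l + 4)*(l^4 + 4*l^3 - 16*l^2 - 64*l) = (l + 4)^2*(l^3 - 16*l) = (l + 4)^3*(l^2 - 4*l) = (l - 4)*(l + 4)^3*(l)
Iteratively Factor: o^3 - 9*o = (o + 3)*(o^2 - 3*o) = (o - 3)*(o + 3)*(o)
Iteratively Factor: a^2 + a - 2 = (a - 1)*(a + 2)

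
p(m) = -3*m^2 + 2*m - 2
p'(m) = 2 - 6*m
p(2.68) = -18.19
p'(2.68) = -14.08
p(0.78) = -2.27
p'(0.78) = -2.68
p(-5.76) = -113.05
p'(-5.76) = 36.56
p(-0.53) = -3.90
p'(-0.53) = 5.18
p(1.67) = -7.03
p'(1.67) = -8.02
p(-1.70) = -14.07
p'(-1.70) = 12.20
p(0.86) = -2.50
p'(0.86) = -3.16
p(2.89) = -21.28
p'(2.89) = -15.34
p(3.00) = -23.00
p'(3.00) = -16.00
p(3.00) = -23.00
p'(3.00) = -16.00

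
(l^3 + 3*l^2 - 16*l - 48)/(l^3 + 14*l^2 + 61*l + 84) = (l - 4)/(l + 7)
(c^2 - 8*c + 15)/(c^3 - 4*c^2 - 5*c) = (c - 3)/(c*(c + 1))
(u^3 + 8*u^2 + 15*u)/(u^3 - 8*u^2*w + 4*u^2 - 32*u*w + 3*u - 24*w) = u*(u + 5)/(u^2 - 8*u*w + u - 8*w)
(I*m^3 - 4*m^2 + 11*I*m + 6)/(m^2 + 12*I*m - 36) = (I*m^2 + 2*m - I)/(m + 6*I)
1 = 1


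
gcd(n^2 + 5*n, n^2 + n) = n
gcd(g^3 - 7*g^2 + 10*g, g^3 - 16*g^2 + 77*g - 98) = g - 2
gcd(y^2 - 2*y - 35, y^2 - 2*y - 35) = y^2 - 2*y - 35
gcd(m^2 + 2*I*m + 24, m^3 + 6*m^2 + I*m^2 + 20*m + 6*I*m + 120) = m - 4*I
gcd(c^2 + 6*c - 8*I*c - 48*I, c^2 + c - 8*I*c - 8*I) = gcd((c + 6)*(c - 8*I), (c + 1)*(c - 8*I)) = c - 8*I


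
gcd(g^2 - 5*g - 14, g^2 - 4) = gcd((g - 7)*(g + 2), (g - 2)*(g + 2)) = g + 2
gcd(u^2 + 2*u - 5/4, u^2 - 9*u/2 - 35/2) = u + 5/2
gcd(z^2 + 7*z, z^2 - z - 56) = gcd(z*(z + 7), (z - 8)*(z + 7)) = z + 7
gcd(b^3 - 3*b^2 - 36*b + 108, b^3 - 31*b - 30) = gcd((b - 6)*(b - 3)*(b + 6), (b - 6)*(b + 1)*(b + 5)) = b - 6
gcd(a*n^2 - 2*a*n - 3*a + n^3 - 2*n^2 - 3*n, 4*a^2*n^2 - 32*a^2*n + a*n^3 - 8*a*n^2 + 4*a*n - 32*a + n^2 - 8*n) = 1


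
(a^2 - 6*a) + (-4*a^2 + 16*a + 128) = -3*a^2 + 10*a + 128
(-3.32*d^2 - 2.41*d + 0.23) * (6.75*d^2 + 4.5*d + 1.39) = -22.41*d^4 - 31.2075*d^3 - 13.9073*d^2 - 2.3149*d + 0.3197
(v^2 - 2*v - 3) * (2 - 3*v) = -3*v^3 + 8*v^2 + 5*v - 6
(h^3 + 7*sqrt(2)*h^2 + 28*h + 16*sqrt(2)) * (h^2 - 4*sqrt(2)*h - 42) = h^5 + 3*sqrt(2)*h^4 - 70*h^3 - 390*sqrt(2)*h^2 - 1304*h - 672*sqrt(2)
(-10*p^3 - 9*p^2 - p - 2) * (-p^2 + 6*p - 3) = 10*p^5 - 51*p^4 - 23*p^3 + 23*p^2 - 9*p + 6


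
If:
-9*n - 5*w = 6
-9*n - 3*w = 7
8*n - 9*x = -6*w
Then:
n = -17/18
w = 1/2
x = -41/81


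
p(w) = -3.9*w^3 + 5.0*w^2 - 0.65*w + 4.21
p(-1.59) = 33.56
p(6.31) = -780.65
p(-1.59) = 33.56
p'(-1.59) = -46.13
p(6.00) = -662.09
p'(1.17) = -4.97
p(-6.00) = 1030.51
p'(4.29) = -173.08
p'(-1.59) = -46.13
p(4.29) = -214.48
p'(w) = -11.7*w^2 + 10.0*w - 0.65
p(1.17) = 4.05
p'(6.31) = -403.40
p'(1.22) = -5.86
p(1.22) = 3.78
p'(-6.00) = -481.85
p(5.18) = -407.06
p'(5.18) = -262.79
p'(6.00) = -361.85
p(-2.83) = 134.49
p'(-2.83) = -122.65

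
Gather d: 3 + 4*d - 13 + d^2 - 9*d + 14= d^2 - 5*d + 4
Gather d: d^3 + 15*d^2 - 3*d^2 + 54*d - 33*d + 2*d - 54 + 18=d^3 + 12*d^2 + 23*d - 36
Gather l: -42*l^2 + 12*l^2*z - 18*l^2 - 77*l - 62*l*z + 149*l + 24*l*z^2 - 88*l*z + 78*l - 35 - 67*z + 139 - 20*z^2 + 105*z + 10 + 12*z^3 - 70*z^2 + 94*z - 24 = l^2*(12*z - 60) + l*(24*z^2 - 150*z + 150) + 12*z^3 - 90*z^2 + 132*z + 90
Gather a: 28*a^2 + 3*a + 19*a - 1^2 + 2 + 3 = 28*a^2 + 22*a + 4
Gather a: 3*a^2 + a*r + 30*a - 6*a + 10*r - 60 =3*a^2 + a*(r + 24) + 10*r - 60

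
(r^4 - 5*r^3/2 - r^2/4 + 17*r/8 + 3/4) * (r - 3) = r^5 - 11*r^4/2 + 29*r^3/4 + 23*r^2/8 - 45*r/8 - 9/4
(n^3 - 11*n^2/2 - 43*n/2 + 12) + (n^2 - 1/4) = n^3 - 9*n^2/2 - 43*n/2 + 47/4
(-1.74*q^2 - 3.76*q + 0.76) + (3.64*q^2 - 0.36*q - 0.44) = 1.9*q^2 - 4.12*q + 0.32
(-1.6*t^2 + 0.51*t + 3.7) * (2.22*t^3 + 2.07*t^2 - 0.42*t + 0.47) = -3.552*t^5 - 2.1798*t^4 + 9.9417*t^3 + 6.6928*t^2 - 1.3143*t + 1.739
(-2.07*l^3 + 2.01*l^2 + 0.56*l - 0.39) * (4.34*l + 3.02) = -8.9838*l^4 + 2.472*l^3 + 8.5006*l^2 - 0.00139999999999985*l - 1.1778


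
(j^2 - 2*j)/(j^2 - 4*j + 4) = j/(j - 2)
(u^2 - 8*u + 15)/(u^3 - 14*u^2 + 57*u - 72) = (u - 5)/(u^2 - 11*u + 24)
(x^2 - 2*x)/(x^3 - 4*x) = 1/(x + 2)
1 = 1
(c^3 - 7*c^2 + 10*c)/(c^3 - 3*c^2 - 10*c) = (c - 2)/(c + 2)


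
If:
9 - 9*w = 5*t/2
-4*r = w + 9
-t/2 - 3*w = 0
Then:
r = -15/8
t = 9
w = -3/2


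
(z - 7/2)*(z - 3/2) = z^2 - 5*z + 21/4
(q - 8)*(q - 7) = q^2 - 15*q + 56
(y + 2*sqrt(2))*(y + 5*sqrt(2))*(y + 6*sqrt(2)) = y^3 + 13*sqrt(2)*y^2 + 104*y + 120*sqrt(2)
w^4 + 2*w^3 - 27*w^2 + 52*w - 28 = (w - 2)^2*(w - 1)*(w + 7)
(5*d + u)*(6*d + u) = 30*d^2 + 11*d*u + u^2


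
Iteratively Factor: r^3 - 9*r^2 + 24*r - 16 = (r - 4)*(r^2 - 5*r + 4) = (r - 4)*(r - 1)*(r - 4)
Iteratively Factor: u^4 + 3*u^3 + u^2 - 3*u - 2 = (u + 1)*(u^3 + 2*u^2 - u - 2) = (u + 1)*(u + 2)*(u^2 - 1) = (u - 1)*(u + 1)*(u + 2)*(u + 1)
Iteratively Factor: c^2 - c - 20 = (c - 5)*(c + 4)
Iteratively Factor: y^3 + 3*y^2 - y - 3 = (y + 3)*(y^2 - 1) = (y - 1)*(y + 3)*(y + 1)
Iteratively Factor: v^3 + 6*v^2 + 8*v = (v)*(v^2 + 6*v + 8) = v*(v + 2)*(v + 4)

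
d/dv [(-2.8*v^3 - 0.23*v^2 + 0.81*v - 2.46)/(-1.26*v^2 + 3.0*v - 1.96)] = (3.528*v^4 - 16.8*v^3 + 16.7946*v^2 - 5.2976*v + 5.7924)/(1.5876*v^4 - 7.56*v^3 + 13.9392*v^2 - 11.76*v + 3.8416)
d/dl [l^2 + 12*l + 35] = 2*l + 12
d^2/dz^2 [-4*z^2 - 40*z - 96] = -8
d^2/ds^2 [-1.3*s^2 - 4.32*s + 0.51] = -2.60000000000000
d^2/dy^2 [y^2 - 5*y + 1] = 2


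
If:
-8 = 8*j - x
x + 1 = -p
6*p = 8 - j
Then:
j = -62/47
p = 73/47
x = -120/47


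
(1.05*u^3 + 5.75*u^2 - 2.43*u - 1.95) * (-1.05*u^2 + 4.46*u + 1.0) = -1.1025*u^5 - 1.3545*u^4 + 29.2465*u^3 - 3.0403*u^2 - 11.127*u - 1.95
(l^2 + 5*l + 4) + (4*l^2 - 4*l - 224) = 5*l^2 + l - 220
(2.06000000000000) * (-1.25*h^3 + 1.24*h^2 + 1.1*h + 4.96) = -2.575*h^3 + 2.5544*h^2 + 2.266*h + 10.2176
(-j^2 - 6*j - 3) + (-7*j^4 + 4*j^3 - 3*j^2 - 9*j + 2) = -7*j^4 + 4*j^3 - 4*j^2 - 15*j - 1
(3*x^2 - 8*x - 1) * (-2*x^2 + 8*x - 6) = -6*x^4 + 40*x^3 - 80*x^2 + 40*x + 6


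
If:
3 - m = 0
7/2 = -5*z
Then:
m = 3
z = -7/10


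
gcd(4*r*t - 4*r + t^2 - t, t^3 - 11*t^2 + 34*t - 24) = t - 1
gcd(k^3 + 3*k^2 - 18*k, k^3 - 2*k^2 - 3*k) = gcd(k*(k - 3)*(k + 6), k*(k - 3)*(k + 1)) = k^2 - 3*k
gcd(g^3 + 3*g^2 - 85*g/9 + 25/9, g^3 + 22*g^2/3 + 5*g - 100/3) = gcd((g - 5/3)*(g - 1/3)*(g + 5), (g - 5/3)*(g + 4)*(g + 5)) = g^2 + 10*g/3 - 25/3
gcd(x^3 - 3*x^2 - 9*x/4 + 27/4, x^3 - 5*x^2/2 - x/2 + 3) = x - 3/2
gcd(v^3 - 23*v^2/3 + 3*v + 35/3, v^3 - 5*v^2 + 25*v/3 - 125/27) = v - 5/3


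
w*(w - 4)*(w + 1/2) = w^3 - 7*w^2/2 - 2*w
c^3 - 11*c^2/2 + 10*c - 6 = (c - 2)^2*(c - 3/2)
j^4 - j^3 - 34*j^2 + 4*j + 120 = (j - 6)*(j - 2)*(j + 2)*(j + 5)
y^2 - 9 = (y - 3)*(y + 3)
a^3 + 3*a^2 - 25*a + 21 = (a - 3)*(a - 1)*(a + 7)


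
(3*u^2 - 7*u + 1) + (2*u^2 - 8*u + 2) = 5*u^2 - 15*u + 3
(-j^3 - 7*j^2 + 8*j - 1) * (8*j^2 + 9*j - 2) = -8*j^5 - 65*j^4 + 3*j^3 + 78*j^2 - 25*j + 2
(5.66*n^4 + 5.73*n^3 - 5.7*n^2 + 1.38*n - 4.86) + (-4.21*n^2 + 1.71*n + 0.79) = 5.66*n^4 + 5.73*n^3 - 9.91*n^2 + 3.09*n - 4.07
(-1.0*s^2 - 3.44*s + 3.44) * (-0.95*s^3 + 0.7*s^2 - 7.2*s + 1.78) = 0.95*s^5 + 2.568*s^4 + 1.524*s^3 + 25.396*s^2 - 30.8912*s + 6.1232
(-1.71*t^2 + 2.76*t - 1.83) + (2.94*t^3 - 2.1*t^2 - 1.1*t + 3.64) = 2.94*t^3 - 3.81*t^2 + 1.66*t + 1.81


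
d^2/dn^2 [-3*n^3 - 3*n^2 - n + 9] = -18*n - 6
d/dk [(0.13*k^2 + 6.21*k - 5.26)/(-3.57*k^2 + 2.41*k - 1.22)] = (22.483*k^2 - 37.8736*k + 5.1004)/(12.7449*k^4 - 17.2074*k^3 + 14.5189*k^2 - 5.8804*k + 1.4884)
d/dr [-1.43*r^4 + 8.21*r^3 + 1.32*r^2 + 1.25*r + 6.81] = -5.72*r^3 + 24.63*r^2 + 2.64*r + 1.25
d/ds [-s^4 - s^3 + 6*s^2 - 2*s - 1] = -4*s^3 - 3*s^2 + 12*s - 2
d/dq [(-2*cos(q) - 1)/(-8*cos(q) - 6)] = -sin(q)/(4*cos(q) + 3)^2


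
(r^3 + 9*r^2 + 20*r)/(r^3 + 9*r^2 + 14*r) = (r^2 + 9*r + 20)/(r^2 + 9*r + 14)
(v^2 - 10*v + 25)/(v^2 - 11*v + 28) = (v^2 - 10*v + 25)/(v^2 - 11*v + 28)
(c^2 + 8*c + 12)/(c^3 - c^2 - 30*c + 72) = (c + 2)/(c^2 - 7*c + 12)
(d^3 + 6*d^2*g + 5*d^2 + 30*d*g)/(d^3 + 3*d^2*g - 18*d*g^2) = (d + 5)/(d - 3*g)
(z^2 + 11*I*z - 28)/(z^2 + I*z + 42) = (z + 4*I)/(z - 6*I)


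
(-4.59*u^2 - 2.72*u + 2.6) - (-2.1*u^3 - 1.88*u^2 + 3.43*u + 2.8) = 2.1*u^3 - 2.71*u^2 - 6.15*u - 0.2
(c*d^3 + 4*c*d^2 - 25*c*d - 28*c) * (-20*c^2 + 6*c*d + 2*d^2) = -20*c^3*d^3 - 80*c^3*d^2 + 500*c^3*d + 560*c^3 + 6*c^2*d^4 + 24*c^2*d^3 - 150*c^2*d^2 - 168*c^2*d + 2*c*d^5 + 8*c*d^4 - 50*c*d^3 - 56*c*d^2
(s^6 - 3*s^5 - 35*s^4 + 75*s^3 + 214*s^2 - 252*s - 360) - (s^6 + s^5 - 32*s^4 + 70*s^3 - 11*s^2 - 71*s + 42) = -4*s^5 - 3*s^4 + 5*s^3 + 225*s^2 - 181*s - 402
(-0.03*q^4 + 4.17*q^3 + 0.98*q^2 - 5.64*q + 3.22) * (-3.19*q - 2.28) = 0.0957*q^5 - 13.2339*q^4 - 12.6338*q^3 + 15.7572*q^2 + 2.5874*q - 7.3416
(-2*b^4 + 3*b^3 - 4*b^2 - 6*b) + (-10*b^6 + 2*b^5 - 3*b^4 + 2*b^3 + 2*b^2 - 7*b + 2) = -10*b^6 + 2*b^5 - 5*b^4 + 5*b^3 - 2*b^2 - 13*b + 2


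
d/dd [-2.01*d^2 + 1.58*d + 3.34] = 1.58 - 4.02*d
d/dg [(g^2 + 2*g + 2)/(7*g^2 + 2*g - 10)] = 12*(-g^2 - 4*g - 2)/(49*g^4 + 28*g^3 - 136*g^2 - 40*g + 100)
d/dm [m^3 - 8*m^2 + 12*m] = 3*m^2 - 16*m + 12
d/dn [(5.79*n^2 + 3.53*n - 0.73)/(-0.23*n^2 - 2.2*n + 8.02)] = (-11.9261*n^2 + 92.5358*n + 26.7046)/(0.0529*n^4 + 1.012*n^3 + 1.1508*n^2 - 35.288*n + 64.3204)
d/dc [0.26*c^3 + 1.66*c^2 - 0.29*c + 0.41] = 0.78*c^2 + 3.32*c - 0.29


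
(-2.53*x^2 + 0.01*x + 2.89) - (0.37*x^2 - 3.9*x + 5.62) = -2.9*x^2 + 3.91*x - 2.73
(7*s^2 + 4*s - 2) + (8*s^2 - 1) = 15*s^2 + 4*s - 3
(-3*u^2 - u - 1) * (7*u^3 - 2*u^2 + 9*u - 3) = -21*u^5 - u^4 - 32*u^3 + 2*u^2 - 6*u + 3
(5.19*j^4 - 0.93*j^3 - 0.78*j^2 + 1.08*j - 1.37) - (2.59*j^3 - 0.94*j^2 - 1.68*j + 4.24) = 5.19*j^4 - 3.52*j^3 + 0.16*j^2 + 2.76*j - 5.61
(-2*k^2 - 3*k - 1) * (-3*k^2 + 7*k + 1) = 6*k^4 - 5*k^3 - 20*k^2 - 10*k - 1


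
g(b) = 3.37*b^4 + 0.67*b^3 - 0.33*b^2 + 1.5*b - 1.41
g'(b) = 13.48*b^3 + 2.01*b^2 - 0.66*b + 1.5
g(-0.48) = -2.10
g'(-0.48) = 0.79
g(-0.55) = -2.14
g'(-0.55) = 0.23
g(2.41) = 123.35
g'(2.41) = 200.27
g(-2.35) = 87.33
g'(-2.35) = -160.79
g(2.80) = 222.05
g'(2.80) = 311.32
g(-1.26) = 3.33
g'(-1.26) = -21.44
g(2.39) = 119.39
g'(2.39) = 195.43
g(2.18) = 83.35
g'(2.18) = 149.27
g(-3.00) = 246.00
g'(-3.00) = -342.39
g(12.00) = 71007.15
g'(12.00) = 23576.46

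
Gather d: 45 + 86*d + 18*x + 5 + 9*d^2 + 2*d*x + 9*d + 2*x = 9*d^2 + d*(2*x + 95) + 20*x + 50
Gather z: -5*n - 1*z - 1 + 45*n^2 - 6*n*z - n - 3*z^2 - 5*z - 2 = 45*n^2 - 6*n - 3*z^2 + z*(-6*n - 6) - 3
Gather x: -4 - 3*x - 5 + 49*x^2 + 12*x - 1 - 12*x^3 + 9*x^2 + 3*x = -12*x^3 + 58*x^2 + 12*x - 10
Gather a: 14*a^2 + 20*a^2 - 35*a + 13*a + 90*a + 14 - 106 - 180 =34*a^2 + 68*a - 272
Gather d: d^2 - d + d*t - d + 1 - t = d^2 + d*(t - 2) - t + 1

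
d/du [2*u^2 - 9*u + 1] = 4*u - 9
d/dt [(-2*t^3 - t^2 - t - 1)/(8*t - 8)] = (-4*t^3 + 5*t^2 + 2*t + 2)/(8*(t^2 - 2*t + 1))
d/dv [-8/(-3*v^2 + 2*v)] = 16*(1 - 3*v)/(v^2*(3*v - 2)^2)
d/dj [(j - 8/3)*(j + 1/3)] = 2*j - 7/3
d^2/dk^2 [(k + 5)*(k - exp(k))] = -k*exp(k) - 7*exp(k) + 2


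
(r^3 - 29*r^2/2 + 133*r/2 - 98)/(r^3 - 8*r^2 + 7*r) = (r^2 - 15*r/2 + 14)/(r*(r - 1))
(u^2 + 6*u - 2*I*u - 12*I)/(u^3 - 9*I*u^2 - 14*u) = (u + 6)/(u*(u - 7*I))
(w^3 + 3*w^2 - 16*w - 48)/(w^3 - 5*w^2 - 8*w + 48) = (w + 4)/(w - 4)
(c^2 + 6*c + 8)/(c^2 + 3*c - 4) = (c + 2)/(c - 1)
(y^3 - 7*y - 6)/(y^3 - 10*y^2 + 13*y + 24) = (y + 2)/(y - 8)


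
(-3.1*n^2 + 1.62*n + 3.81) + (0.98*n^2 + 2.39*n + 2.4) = -2.12*n^2 + 4.01*n + 6.21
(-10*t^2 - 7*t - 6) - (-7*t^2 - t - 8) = -3*t^2 - 6*t + 2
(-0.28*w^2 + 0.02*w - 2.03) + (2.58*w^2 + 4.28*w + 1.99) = 2.3*w^2 + 4.3*w - 0.0399999999999998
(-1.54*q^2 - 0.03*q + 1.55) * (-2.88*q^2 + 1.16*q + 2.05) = 4.4352*q^4 - 1.7*q^3 - 7.6558*q^2 + 1.7365*q + 3.1775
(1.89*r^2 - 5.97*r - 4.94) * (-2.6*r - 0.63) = -4.914*r^3 + 14.3313*r^2 + 16.6051*r + 3.1122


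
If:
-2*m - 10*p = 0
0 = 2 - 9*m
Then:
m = 2/9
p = -2/45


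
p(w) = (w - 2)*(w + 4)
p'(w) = 2*w + 2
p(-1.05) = -9.00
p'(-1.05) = -0.10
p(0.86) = -5.54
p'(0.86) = 3.72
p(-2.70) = -6.11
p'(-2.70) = -3.40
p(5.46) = 32.73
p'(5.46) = 12.92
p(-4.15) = 0.92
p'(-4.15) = -6.30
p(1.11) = -4.55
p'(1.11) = 4.22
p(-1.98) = -8.04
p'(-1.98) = -1.96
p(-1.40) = -8.84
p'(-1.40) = -0.80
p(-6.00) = 16.00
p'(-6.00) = -10.00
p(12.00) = 160.00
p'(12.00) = 26.00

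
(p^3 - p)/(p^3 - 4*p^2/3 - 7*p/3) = 3*(p - 1)/(3*p - 7)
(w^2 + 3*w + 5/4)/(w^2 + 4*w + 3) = (w^2 + 3*w + 5/4)/(w^2 + 4*w + 3)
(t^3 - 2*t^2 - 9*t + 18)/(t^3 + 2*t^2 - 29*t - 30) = (t^3 - 2*t^2 - 9*t + 18)/(t^3 + 2*t^2 - 29*t - 30)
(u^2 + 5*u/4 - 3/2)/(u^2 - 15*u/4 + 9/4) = (u + 2)/(u - 3)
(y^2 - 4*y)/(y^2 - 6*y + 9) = y*(y - 4)/(y^2 - 6*y + 9)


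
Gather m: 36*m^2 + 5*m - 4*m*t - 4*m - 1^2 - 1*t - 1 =36*m^2 + m*(1 - 4*t) - t - 2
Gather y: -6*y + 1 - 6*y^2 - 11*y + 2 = -6*y^2 - 17*y + 3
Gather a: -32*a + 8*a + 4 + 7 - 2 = 9 - 24*a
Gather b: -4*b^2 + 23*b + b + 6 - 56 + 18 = -4*b^2 + 24*b - 32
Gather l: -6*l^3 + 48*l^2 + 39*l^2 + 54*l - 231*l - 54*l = -6*l^3 + 87*l^2 - 231*l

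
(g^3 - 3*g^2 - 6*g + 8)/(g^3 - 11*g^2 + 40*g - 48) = (g^2 + g - 2)/(g^2 - 7*g + 12)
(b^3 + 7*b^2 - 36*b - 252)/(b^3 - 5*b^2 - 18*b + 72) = (b^2 + 13*b + 42)/(b^2 + b - 12)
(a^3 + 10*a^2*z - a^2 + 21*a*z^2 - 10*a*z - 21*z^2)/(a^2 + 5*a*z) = (a^3 + 10*a^2*z - a^2 + 21*a*z^2 - 10*a*z - 21*z^2)/(a*(a + 5*z))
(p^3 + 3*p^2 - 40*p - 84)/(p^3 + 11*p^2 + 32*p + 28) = (p - 6)/(p + 2)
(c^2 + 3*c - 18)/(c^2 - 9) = (c + 6)/(c + 3)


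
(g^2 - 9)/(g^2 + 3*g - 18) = (g + 3)/(g + 6)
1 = 1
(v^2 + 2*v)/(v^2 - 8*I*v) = (v + 2)/(v - 8*I)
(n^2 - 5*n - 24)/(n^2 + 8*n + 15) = (n - 8)/(n + 5)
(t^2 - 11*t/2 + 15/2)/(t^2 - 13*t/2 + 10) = (t - 3)/(t - 4)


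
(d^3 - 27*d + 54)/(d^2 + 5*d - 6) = (d^2 - 6*d + 9)/(d - 1)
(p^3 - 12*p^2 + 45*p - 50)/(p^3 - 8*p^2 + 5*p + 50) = (p - 2)/(p + 2)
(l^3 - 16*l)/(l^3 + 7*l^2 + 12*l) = (l - 4)/(l + 3)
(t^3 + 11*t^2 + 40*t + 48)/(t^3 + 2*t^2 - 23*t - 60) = (t + 4)/(t - 5)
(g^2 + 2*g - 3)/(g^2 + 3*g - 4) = (g + 3)/(g + 4)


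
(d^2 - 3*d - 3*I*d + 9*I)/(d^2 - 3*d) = (d - 3*I)/d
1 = 1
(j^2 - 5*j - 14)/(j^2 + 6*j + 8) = (j - 7)/(j + 4)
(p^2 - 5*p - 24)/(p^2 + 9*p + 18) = (p - 8)/(p + 6)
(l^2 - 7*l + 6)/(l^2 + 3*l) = (l^2 - 7*l + 6)/(l*(l + 3))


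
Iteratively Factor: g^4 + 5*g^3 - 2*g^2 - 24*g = (g + 4)*(g^3 + g^2 - 6*g) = g*(g + 4)*(g^2 + g - 6) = g*(g - 2)*(g + 4)*(g + 3)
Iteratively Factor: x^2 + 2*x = (x + 2)*(x)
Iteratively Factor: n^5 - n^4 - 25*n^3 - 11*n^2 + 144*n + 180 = (n + 3)*(n^4 - 4*n^3 - 13*n^2 + 28*n + 60) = (n + 2)*(n + 3)*(n^3 - 6*n^2 - n + 30) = (n - 3)*(n + 2)*(n + 3)*(n^2 - 3*n - 10) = (n - 3)*(n + 2)^2*(n + 3)*(n - 5)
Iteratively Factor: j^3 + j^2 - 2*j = (j + 2)*(j^2 - j) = (j - 1)*(j + 2)*(j)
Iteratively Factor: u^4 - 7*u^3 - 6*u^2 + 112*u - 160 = (u - 5)*(u^3 - 2*u^2 - 16*u + 32) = (u - 5)*(u - 4)*(u^2 + 2*u - 8) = (u - 5)*(u - 4)*(u - 2)*(u + 4)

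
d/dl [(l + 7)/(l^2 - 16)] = (l^2 - 2*l*(l + 7) - 16)/(l^2 - 16)^2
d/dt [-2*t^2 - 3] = -4*t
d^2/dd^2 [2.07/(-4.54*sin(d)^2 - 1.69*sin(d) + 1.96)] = (170.664048*sin(d)^4 + 47.646846*sin(d)^3 - 176.405193*sin(d)^2 - 88.437024*sin(d) - 48.66363)/(4.54*sin(d)^2 + 1.69*sin(d) - 1.96)^3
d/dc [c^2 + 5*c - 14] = 2*c + 5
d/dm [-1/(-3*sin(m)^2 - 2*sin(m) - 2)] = -2*(3*sin(m) + 1)*cos(m)/(3*sin(m)^2 + 2*sin(m) + 2)^2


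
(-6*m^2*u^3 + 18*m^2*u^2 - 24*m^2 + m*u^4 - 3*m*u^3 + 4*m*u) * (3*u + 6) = -18*m^2*u^4 + 18*m^2*u^3 + 108*m^2*u^2 - 72*m^2*u - 144*m^2 + 3*m*u^5 - 3*m*u^4 - 18*m*u^3 + 12*m*u^2 + 24*m*u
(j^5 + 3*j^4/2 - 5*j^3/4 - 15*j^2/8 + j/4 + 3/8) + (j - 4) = j^5 + 3*j^4/2 - 5*j^3/4 - 15*j^2/8 + 5*j/4 - 29/8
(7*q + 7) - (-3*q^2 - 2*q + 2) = 3*q^2 + 9*q + 5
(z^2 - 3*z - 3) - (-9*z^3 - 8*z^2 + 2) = 9*z^3 + 9*z^2 - 3*z - 5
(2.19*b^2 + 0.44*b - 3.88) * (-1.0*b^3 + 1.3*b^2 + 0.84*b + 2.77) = -2.19*b^5 + 2.407*b^4 + 6.2916*b^3 + 1.3919*b^2 - 2.0404*b - 10.7476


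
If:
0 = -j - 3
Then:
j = -3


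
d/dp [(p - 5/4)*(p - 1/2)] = 2*p - 7/4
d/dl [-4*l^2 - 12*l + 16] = -8*l - 12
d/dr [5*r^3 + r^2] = r*(15*r + 2)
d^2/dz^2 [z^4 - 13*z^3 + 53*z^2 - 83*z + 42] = 12*z^2 - 78*z + 106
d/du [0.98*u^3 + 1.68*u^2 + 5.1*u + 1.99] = 2.94*u^2 + 3.36*u + 5.1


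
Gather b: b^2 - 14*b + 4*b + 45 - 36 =b^2 - 10*b + 9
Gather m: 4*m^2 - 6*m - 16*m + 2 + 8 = 4*m^2 - 22*m + 10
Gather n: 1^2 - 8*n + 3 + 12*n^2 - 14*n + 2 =12*n^2 - 22*n + 6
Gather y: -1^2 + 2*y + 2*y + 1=4*y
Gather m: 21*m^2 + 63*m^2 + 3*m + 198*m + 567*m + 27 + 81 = 84*m^2 + 768*m + 108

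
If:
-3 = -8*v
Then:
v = 3/8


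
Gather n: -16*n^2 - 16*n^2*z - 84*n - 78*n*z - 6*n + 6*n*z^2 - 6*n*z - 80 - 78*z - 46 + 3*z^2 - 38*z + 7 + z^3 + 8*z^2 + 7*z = n^2*(-16*z - 16) + n*(6*z^2 - 84*z - 90) + z^3 + 11*z^2 - 109*z - 119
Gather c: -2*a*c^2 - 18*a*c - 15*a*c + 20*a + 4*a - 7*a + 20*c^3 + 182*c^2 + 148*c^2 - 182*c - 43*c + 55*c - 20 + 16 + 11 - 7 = 17*a + 20*c^3 + c^2*(330 - 2*a) + c*(-33*a - 170)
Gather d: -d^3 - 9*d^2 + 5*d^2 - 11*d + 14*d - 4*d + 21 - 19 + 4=-d^3 - 4*d^2 - d + 6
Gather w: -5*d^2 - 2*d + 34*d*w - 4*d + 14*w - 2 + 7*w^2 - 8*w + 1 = -5*d^2 - 6*d + 7*w^2 + w*(34*d + 6) - 1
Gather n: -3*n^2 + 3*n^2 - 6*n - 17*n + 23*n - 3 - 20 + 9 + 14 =0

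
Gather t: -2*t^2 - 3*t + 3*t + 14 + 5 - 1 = 18 - 2*t^2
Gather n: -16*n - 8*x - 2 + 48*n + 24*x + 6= 32*n + 16*x + 4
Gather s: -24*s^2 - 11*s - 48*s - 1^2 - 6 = -24*s^2 - 59*s - 7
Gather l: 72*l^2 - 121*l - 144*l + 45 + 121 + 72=72*l^2 - 265*l + 238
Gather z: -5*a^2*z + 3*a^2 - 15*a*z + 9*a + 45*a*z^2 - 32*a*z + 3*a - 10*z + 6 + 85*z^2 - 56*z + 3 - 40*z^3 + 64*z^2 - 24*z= 3*a^2 + 12*a - 40*z^3 + z^2*(45*a + 149) + z*(-5*a^2 - 47*a - 90) + 9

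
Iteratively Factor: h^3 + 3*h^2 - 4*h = (h - 1)*(h^2 + 4*h) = h*(h - 1)*(h + 4)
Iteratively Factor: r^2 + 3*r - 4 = (r - 1)*(r + 4)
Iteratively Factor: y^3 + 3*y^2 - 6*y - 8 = (y + 4)*(y^2 - y - 2) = (y + 1)*(y + 4)*(y - 2)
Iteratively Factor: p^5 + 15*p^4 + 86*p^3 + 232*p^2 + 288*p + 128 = (p + 2)*(p^4 + 13*p^3 + 60*p^2 + 112*p + 64) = (p + 1)*(p + 2)*(p^3 + 12*p^2 + 48*p + 64) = (p + 1)*(p + 2)*(p + 4)*(p^2 + 8*p + 16) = (p + 1)*(p + 2)*(p + 4)^2*(p + 4)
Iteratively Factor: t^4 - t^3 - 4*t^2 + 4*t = (t + 2)*(t^3 - 3*t^2 + 2*t) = (t - 1)*(t + 2)*(t^2 - 2*t) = t*(t - 1)*(t + 2)*(t - 2)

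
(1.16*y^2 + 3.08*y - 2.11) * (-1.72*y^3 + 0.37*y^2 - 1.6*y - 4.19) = -1.9952*y^5 - 4.8684*y^4 + 2.9128*y^3 - 10.5691*y^2 - 9.5292*y + 8.8409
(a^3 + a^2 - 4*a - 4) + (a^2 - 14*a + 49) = a^3 + 2*a^2 - 18*a + 45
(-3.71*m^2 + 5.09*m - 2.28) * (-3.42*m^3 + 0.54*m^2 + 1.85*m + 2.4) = 12.6882*m^5 - 19.4112*m^4 + 3.6827*m^3 - 0.718699999999998*m^2 + 7.998*m - 5.472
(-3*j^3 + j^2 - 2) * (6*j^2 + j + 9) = -18*j^5 + 3*j^4 - 26*j^3 - 3*j^2 - 2*j - 18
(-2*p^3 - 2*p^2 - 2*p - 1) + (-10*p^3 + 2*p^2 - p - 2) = -12*p^3 - 3*p - 3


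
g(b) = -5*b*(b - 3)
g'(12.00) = -105.00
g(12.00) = -540.00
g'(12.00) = -105.00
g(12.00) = -540.00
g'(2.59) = -10.90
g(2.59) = 5.31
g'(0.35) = 11.50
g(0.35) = 4.64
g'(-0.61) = 21.10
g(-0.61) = -11.01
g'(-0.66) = 21.60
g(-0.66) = -12.08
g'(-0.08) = 15.80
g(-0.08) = -1.23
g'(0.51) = 9.90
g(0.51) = 6.35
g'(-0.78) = 22.80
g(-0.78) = -14.74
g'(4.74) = -32.40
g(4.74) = -41.24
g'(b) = 15 - 10*b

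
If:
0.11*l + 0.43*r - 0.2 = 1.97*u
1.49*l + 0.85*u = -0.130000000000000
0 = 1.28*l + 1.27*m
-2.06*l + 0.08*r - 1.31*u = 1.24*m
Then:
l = -0.22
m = 0.22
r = 1.59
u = 0.23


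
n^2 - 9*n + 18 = (n - 6)*(n - 3)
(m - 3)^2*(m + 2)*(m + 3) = m^4 - m^3 - 15*m^2 + 9*m + 54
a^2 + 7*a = a*(a + 7)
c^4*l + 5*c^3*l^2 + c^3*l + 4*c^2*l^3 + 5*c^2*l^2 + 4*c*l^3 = c*(c + l)*(c + 4*l)*(c*l + l)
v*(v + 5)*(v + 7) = v^3 + 12*v^2 + 35*v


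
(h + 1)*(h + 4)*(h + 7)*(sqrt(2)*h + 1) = sqrt(2)*h^4 + h^3 + 12*sqrt(2)*h^3 + 12*h^2 + 39*sqrt(2)*h^2 + 39*h + 28*sqrt(2)*h + 28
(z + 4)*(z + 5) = z^2 + 9*z + 20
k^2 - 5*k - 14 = (k - 7)*(k + 2)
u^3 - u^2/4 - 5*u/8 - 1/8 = (u - 1)*(u + 1/4)*(u + 1/2)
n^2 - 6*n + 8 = (n - 4)*(n - 2)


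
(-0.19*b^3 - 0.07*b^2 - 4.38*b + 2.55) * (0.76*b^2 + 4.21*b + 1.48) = -0.1444*b^5 - 0.8531*b^4 - 3.9047*b^3 - 16.6054*b^2 + 4.2531*b + 3.774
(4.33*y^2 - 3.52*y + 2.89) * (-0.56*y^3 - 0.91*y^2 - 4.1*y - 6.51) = -2.4248*y^5 - 1.9691*y^4 - 16.1682*y^3 - 16.3862*y^2 + 11.0662*y - 18.8139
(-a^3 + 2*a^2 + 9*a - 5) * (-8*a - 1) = 8*a^4 - 15*a^3 - 74*a^2 + 31*a + 5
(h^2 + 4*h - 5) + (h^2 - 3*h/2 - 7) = 2*h^2 + 5*h/2 - 12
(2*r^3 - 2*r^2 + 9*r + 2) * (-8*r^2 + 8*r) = -16*r^5 + 32*r^4 - 88*r^3 + 56*r^2 + 16*r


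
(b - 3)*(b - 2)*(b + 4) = b^3 - b^2 - 14*b + 24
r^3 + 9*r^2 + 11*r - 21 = (r - 1)*(r + 3)*(r + 7)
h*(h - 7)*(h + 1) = h^3 - 6*h^2 - 7*h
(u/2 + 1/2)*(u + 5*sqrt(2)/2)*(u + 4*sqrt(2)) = u^3/2 + u^2/2 + 13*sqrt(2)*u^2/4 + 13*sqrt(2)*u/4 + 10*u + 10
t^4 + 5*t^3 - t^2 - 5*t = t*(t - 1)*(t + 1)*(t + 5)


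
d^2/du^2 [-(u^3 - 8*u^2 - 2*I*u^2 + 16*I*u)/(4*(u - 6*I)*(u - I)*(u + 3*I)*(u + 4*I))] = (-u^9 + u^8*(24 + 6*I) + u^7*(93 - 96*I) + u^6*(-248 + 232*I) + u^5*(1368 - 3504*I) + u^4*(-8928 - 1728*I) + u^3*(6600 - 14272*I) + u^2*(-53568 - 22464*I) + u*(-15552 + 107136*I) - 6912 + 10368*I)/(2*u^12 + 186*u^10 + 252*I*u^9 + 6198*u^8 + 15624*I*u^7 + 75782*u^6 + 278460*I*u^5 + 118152*u^4 + 976752*I*u^3 + 202176*u^2 + 1306368*I*u + 746496)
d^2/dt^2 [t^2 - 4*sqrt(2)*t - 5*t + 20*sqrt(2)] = 2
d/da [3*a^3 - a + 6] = 9*a^2 - 1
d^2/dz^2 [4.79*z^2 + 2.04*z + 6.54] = 9.58000000000000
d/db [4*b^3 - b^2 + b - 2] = 12*b^2 - 2*b + 1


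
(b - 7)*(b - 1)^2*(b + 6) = b^4 - 3*b^3 - 39*b^2 + 83*b - 42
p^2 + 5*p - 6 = (p - 1)*(p + 6)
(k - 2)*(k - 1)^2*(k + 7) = k^4 + 3*k^3 - 23*k^2 + 33*k - 14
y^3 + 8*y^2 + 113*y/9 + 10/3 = (y + 1/3)*(y + 5/3)*(y + 6)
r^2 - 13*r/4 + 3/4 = (r - 3)*(r - 1/4)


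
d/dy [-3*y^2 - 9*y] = -6*y - 9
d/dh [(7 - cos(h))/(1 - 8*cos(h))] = -55*sin(h)/(8*cos(h) - 1)^2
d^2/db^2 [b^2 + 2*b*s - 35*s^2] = 2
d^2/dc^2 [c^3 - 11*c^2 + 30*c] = 6*c - 22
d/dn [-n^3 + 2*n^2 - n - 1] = -3*n^2 + 4*n - 1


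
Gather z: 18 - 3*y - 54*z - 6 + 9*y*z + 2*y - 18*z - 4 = -y + z*(9*y - 72) + 8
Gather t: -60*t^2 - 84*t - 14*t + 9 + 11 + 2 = -60*t^2 - 98*t + 22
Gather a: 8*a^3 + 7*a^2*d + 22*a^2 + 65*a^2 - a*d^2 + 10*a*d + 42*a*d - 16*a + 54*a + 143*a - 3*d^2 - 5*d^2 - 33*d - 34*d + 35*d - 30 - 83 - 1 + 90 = 8*a^3 + a^2*(7*d + 87) + a*(-d^2 + 52*d + 181) - 8*d^2 - 32*d - 24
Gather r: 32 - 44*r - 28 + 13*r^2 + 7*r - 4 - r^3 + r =-r^3 + 13*r^2 - 36*r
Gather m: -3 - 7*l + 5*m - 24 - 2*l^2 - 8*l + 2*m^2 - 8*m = -2*l^2 - 15*l + 2*m^2 - 3*m - 27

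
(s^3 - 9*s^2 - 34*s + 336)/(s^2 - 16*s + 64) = (s^2 - s - 42)/(s - 8)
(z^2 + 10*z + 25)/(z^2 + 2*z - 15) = (z + 5)/(z - 3)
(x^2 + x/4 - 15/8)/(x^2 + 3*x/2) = (x - 5/4)/x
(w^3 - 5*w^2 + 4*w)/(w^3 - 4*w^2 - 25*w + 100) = w*(w - 1)/(w^2 - 25)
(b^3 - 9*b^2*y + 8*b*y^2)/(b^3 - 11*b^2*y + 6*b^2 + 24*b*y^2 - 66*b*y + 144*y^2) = b*(-b + y)/(-b^2 + 3*b*y - 6*b + 18*y)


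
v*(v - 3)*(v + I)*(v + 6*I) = v^4 - 3*v^3 + 7*I*v^3 - 6*v^2 - 21*I*v^2 + 18*v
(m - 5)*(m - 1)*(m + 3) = m^3 - 3*m^2 - 13*m + 15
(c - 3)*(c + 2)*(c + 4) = c^3 + 3*c^2 - 10*c - 24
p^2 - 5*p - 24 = (p - 8)*(p + 3)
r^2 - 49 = (r - 7)*(r + 7)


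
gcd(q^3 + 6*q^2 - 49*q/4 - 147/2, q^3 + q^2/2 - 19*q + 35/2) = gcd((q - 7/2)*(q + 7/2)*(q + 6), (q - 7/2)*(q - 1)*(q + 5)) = q - 7/2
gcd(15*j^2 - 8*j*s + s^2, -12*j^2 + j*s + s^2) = -3*j + s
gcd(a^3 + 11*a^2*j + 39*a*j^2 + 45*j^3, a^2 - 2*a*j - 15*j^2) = a + 3*j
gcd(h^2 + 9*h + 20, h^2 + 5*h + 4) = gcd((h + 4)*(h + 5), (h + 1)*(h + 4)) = h + 4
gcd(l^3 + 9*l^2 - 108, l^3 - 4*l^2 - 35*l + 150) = l + 6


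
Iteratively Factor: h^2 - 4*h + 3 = (h - 1)*(h - 3)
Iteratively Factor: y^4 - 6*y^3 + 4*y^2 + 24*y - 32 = (y - 4)*(y^3 - 2*y^2 - 4*y + 8) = (y - 4)*(y - 2)*(y^2 - 4) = (y - 4)*(y - 2)^2*(y + 2)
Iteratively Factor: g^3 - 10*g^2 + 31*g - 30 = (g - 2)*(g^2 - 8*g + 15) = (g - 5)*(g - 2)*(g - 3)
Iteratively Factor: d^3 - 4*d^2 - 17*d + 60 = (d - 3)*(d^2 - d - 20) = (d - 3)*(d + 4)*(d - 5)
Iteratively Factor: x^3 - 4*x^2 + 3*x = (x)*(x^2 - 4*x + 3) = x*(x - 3)*(x - 1)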